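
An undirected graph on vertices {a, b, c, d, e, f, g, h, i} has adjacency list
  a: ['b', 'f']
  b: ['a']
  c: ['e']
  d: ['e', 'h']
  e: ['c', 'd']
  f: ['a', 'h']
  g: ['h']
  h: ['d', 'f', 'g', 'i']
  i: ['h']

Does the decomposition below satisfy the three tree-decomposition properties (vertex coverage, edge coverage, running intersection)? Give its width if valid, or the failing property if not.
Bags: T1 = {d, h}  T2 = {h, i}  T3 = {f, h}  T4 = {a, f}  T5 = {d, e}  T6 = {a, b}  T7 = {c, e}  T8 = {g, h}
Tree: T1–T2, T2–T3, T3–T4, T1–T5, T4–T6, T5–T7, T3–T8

Every vertex of G appears in some bag (union = {a, b, c, d, e, f, g, h, i}); every edge is covered by a bag; and for each vertex v the set of bags containing v is connected in the bag tree. The decomposition is therefore valid. The largest bag has 2 vertices, so the width is 1.

Yes; width 1.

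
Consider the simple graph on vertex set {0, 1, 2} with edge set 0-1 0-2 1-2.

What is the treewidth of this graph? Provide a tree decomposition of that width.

A single bag containing all 3 vertices is trivially a valid decomposition of width 2. Conversely, {0, 1, 2} is a clique of size 3, and the vertices of any clique must share a bag in every tree decomposition; so some bag has ≥ 3 vertices and tw(G) ≥ 2. The upper and lower bounds meet at 2, so that is the treewidth.

Treewidth 2.
One optimal decomposition is:
Bags: B1 = {0, 1, 2}
Tree: (single bag)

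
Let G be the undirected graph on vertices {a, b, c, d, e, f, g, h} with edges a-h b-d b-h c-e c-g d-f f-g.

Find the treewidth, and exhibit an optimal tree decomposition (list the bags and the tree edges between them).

Every bag has size at most 2, so the width is 2 − 1 = 1 and tw(G) ≤ 1. Since G has at least one edge (e.g. e–c), it is not an edgeless graph, so tw(G) ≥ 1. Therefore the treewidth is 1.

Treewidth 1.
One such decomposition:
Bags: B1 = {c, e}  B2 = {c, g}  B3 = {f, g}  B4 = {d, f}  B5 = {b, d}  B6 = {b, h}  B7 = {a, h}
Tree: B1–B2, B2–B3, B3–B4, B4–B5, B5–B6, B6–B7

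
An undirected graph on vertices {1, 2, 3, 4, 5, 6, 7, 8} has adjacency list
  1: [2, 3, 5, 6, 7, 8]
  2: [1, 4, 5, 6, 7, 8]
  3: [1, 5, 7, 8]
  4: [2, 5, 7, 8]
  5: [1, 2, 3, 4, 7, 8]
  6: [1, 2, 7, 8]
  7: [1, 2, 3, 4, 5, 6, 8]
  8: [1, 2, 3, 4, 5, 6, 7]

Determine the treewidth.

A width-4 tree decomposition is:
Bags: B1 = {2, 4, 5, 7, 8}  B2 = {1, 2, 5, 7, 8}  B3 = {1, 3, 5, 7, 8}  B4 = {1, 2, 6, 7, 8}
Tree: B1–B2, B2–B3, B2–B4
Each bag holds 5 vertices, so the decomposition has width 4, which upper-bounds the treewidth. On the other hand G contains the 5-clique {1, 2, 5, 7, 8}. A clique must lie in a single bag of any decomposition, so no decomposition can have width below 4. Therefore the treewidth is 4.

4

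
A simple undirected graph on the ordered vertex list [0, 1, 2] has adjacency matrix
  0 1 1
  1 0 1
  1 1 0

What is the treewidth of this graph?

2

A width-2 tree decomposition is:
Bags: B1 = {0, 1, 2}
Tree: (single bag)
With just one bag of size 3, the width is 3 − 1 = 2, so tw(G) ≤ 2. For the lower bound, the 3 vertices {0, 1, 2} are pairwise adjacent, and any tree decomposition puts a clique entirely inside one bag — forcing width ≥ 2. Hence tw(G) = 2 exactly.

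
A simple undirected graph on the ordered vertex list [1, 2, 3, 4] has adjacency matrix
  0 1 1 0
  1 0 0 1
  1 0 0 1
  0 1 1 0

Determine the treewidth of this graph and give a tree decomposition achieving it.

The largest bag has 3 vertices, giving width 2; this decomposition certifies tw(G) ≤ 2. Since 1–3–4–2–1 is a cycle in G, G is not acyclic. Forests are exactly the graphs of treewidth ≤ 1, so tw(G) ≥ 2. Combining the bounds, tw(G) = 2.

Treewidth 2.
One optimal decomposition is:
Bags: B1 = {1, 3, 4}  B2 = {1, 2, 4}
Tree: B1–B2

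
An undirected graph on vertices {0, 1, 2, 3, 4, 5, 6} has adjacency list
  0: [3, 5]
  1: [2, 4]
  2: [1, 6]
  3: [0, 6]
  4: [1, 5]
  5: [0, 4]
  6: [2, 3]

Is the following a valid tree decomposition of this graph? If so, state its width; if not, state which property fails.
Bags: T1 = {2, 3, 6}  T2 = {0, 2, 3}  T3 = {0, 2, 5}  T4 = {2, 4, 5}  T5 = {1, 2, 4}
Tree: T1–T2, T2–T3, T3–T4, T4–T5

Yes; width 2.

Every vertex of G appears in some bag (union = {0, 1, 2, 3, 4, 5, 6}); every edge is covered by a bag; and for each vertex v the set of bags containing v is connected in the bag tree. The decomposition is therefore valid. The largest bag has 3 vertices, so the width is 2.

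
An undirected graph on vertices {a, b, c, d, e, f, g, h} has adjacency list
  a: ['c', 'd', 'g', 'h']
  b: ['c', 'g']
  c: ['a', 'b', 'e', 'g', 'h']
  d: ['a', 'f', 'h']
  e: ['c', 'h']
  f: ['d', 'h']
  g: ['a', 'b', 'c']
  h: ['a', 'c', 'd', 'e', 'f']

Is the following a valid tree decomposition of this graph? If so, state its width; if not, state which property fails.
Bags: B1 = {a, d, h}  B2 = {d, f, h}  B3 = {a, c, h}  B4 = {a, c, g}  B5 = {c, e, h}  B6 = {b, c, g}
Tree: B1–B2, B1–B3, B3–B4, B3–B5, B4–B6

Yes; width 2.

Every vertex of G appears in some bag (union = {a, b, c, d, e, f, g, h}); every edge is covered by a bag; and for each vertex v the set of bags containing v is connected in the bag tree. The decomposition is therefore valid. The largest bag has 3 vertices, so the width is 2.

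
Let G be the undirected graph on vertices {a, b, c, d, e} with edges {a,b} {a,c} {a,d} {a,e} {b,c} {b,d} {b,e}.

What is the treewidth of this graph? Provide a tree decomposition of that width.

The largest bag has 3 vertices, giving width 2; this decomposition certifies tw(G) ≤ 2. Conversely, {a, b, d} is a clique of size 3, and the vertices of any clique must share a bag in every tree decomposition; so some bag has ≥ 3 vertices and tw(G) ≥ 2. Hence tw(G) = 2 exactly.

Treewidth 2.
One optimal decomposition is:
Bags: B1 = {a, b, d}  B2 = {a, b, c}  B3 = {a, b, e}
Tree: B1–B2, B2–B3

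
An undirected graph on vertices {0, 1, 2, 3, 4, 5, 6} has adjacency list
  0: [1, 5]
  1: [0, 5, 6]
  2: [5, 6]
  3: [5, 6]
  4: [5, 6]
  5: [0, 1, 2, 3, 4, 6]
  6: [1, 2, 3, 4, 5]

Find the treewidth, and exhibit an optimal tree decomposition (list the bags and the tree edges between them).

Treewidth 2.
One optimal decomposition is:
Bags: B1 = {4, 5, 6}  B2 = {2, 5, 6}  B3 = {3, 5, 6}  B4 = {1, 5, 6}  B5 = {0, 1, 5}
Tree: B1–B2, B1–B3, B3–B4, B4–B5

Each bag holds 3 vertices, so the decomposition has width 2, which upper-bounds the treewidth. On the other hand G contains the 3-clique {0, 1, 5}. A clique must lie in a single bag of any decomposition, so no decomposition can have width below 2. The upper and lower bounds meet at 2, so that is the treewidth.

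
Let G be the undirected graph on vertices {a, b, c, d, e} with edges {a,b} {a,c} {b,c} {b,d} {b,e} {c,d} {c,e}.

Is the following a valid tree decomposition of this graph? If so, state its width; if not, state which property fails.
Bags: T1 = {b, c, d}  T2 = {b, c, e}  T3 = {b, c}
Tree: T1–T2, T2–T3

A tree decomposition must satisfy three properties: every vertex lies in some bag; for every edge, both endpoints lie together in some bag; and for every vertex, the bags containing it form a connected subtree. Here vertex a appears in no bag, so the decomposition is invalid.

No — vertex a appears in no bag.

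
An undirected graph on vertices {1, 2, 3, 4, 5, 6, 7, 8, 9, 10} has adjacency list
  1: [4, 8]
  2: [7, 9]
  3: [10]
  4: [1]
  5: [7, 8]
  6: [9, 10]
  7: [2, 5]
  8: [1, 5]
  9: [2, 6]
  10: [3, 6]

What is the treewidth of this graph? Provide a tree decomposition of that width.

Each bag holds 2 vertices, so the decomposition has width 1, which upper-bounds the treewidth. G has an edge, so its treewidth is at least 1. The upper and lower bounds meet at 1, so that is the treewidth.

Treewidth 1.
One such decomposition:
Bags: B1 = {1, 4}  B2 = {1, 8}  B3 = {5, 8}  B4 = {5, 7}  B5 = {2, 7}  B6 = {2, 9}  B7 = {6, 9}  B8 = {6, 10}  B9 = {3, 10}
Tree: B1–B2, B2–B3, B3–B4, B4–B5, B5–B6, B6–B7, B7–B8, B8–B9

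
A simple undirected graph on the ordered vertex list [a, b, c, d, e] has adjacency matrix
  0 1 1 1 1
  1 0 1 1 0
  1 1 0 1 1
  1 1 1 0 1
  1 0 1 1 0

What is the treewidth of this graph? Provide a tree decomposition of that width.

The largest bag has 4 vertices, giving width 3; this decomposition certifies tw(G) ≤ 3. Conversely, {a, c, d, e} is a clique of size 4, and the vertices of any clique must share a bag in every tree decomposition; so some bag has ≥ 4 vertices and tw(G) ≥ 3. The upper and lower bounds meet at 3, so that is the treewidth.

Treewidth 3.
One optimal decomposition is:
Bags: B1 = {a, c, d, e}  B2 = {a, b, c, d}
Tree: B1–B2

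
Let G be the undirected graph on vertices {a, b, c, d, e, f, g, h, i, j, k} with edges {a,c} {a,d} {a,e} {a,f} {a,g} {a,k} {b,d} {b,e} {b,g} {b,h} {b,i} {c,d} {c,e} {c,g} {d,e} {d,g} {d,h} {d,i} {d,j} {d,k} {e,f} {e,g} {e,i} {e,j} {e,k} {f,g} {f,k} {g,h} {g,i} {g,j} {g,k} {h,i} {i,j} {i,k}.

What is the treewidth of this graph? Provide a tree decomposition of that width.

Every bag has size at most 5, so the width is 5 − 1 = 4 and tw(G) ≤ 4. For the lower bound, the 5 vertices {a, c, d, e, g} are pairwise adjacent, and any tree decomposition puts a clique entirely inside one bag — forcing width ≥ 4. The upper and lower bounds meet at 4, so that is the treewidth.

Treewidth 4.
Bags: B1 = {d, e, g, i, k}  B2 = {d, e, g, i, j}  B3 = {a, d, e, g, k}  B4 = {a, c, d, e, g}  B5 = {b, d, e, g, i}  B6 = {b, d, g, h, i}  B7 = {a, e, f, g, k}
Tree: B1–B2, B1–B3, B3–B4, B2–B5, B5–B6, B3–B7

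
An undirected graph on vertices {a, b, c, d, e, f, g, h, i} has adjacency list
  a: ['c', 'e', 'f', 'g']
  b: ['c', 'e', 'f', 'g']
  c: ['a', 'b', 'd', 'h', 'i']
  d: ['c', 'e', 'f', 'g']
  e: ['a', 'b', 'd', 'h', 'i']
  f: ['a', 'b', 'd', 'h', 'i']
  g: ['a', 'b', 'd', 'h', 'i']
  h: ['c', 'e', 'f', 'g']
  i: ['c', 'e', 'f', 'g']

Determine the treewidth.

A width-4 tree decomposition is:
Bags: B1 = {a, c, e, f, g}  B2 = {c, e, f, g, h}  B3 = {c, d, e, f, g}  B4 = {c, e, f, g, i}  B5 = {b, c, e, f, g}
Tree: B1–B2, B2–B3, B3–B4, B4–B5
Every bag has size at most 5, so the width is 5 − 1 = 4 and tw(G) ≤ 4. For the lower bound: the 5 vertex sets {a,c}, {g,h}, {d,f}, {e}, {i} are disjoint, each induces a connected subgraph, and every pair is joined by at least one edge of G. Contracting each set to a single vertex therefore yields K_{5} as a minor, and since treewidth is minor-monotone, tw(G) ≥ tw(K_{5}) = 4. The upper and lower bounds meet at 4, so that is the treewidth.

4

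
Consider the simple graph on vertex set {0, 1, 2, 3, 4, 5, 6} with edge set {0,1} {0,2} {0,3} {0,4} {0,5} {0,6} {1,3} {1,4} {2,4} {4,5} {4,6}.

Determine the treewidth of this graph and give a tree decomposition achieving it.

Every bag has size at most 3, so the width is 3 − 1 = 2 and tw(G) ≤ 2. Conversely, {0, 1, 3} is a clique of size 3, and the vertices of any clique must share a bag in every tree decomposition; so some bag has ≥ 3 vertices and tw(G) ≥ 2. The upper and lower bounds meet at 2, so that is the treewidth.

Treewidth 2.
Bags: B1 = {0, 4, 5}  B2 = {0, 1, 4}  B3 = {0, 2, 4}  B4 = {0, 4, 6}  B5 = {0, 1, 3}
Tree: B1–B2, B2–B3, B1–B4, B2–B5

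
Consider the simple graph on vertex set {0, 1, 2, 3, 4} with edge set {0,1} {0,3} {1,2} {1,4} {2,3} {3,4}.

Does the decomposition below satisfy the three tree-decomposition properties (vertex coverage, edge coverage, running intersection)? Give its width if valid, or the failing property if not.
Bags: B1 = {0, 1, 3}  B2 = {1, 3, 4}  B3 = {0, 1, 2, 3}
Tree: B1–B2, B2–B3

No — bags containing vertex 0 are not connected in the tree.

A tree decomposition must satisfy three properties: every vertex lies in some bag; for every edge, both endpoints lie together in some bag; and for every vertex, the bags containing it form a connected subtree. Here bags containing vertex 0 are not connected in the tree, so the decomposition is invalid.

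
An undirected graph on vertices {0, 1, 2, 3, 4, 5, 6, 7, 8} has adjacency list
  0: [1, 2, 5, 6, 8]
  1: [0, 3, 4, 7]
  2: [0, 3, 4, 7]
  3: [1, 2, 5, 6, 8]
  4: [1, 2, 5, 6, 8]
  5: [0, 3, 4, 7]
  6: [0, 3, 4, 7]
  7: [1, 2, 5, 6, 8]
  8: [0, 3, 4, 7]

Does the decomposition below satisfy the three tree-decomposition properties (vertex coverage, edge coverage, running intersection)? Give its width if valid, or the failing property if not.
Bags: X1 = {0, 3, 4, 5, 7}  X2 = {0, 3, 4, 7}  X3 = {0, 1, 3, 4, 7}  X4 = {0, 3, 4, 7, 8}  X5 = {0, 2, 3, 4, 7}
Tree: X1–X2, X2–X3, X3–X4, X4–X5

A tree decomposition must satisfy three properties: every vertex lies in some bag; for every edge, both endpoints lie together in some bag; and for every vertex, the bags containing it form a connected subtree. Here vertex 6 appears in no bag, so the decomposition is invalid.

No — vertex 6 appears in no bag.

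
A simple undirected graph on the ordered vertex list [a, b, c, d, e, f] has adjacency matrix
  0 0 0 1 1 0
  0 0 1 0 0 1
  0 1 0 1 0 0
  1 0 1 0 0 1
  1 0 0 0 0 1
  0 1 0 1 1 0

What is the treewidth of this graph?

2

A width-2 tree decomposition is:
Bags: B1 = {b, c, d}  B2 = {b, d, f}  B3 = {a, d, f}  B4 = {a, e, f}
Tree: B1–B2, B2–B3, B3–B4
Each bag holds 3 vertices, so the decomposition has width 2, which upper-bounds the treewidth. For the lower bound, G contains the cycle c–b–f–d–c, so G is not a forest; only forests have treewidth ≤ 1, hence tw(G) ≥ 2. Therefore the treewidth is 2.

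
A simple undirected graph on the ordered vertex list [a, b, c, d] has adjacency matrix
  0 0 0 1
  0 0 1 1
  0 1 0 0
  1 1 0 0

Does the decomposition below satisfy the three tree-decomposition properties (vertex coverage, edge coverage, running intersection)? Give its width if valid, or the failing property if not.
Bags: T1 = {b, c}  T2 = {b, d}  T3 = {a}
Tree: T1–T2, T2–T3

No — edge (d,a) lies in no bag.

A tree decomposition must satisfy three properties: every vertex lies in some bag; for every edge, both endpoints lie together in some bag; and for every vertex, the bags containing it form a connected subtree. Here edge (d,a) lies in no bag, so the decomposition is invalid.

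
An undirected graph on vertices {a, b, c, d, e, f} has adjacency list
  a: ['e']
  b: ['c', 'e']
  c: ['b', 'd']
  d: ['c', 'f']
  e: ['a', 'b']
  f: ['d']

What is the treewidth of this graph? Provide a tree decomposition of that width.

Treewidth 1.
One optimal decomposition is:
Bags: B1 = {d, f}  B2 = {c, d}  B3 = {b, c}  B4 = {b, e}  B5 = {a, e}
Tree: B1–B2, B2–B3, B3–B4, B4–B5

The largest bag has 2 vertices, giving width 1; this decomposition certifies tw(G) ≤ 1. Since G has at least one edge (e.g. f–d), it is not an edgeless graph, so tw(G) ≥ 1. The upper and lower bounds meet at 1, so that is the treewidth.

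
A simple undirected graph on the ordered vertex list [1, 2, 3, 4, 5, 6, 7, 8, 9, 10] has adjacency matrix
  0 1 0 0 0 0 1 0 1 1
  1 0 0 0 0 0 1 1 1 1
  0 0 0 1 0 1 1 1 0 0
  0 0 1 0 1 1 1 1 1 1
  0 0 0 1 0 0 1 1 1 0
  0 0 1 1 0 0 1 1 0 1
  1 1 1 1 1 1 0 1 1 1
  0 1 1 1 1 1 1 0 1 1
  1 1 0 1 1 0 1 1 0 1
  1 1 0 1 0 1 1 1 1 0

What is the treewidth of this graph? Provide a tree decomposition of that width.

Each bag holds 5 vertices, so the decomposition has width 4, which upper-bounds the treewidth. For the lower bound, the 5 vertices {2, 7, 8, 9, 10} are pairwise adjacent, and any tree decomposition puts a clique entirely inside one bag — forcing width ≥ 4. The upper and lower bounds meet at 4, so that is the treewidth.

Treewidth 4.
One optimal decomposition is:
Bags: B1 = {2, 7, 8, 9, 10}  B2 = {4, 7, 8, 9, 10}  B3 = {1, 2, 7, 9, 10}  B4 = {4, 6, 7, 8, 10}  B5 = {4, 5, 7, 8, 9}  B6 = {3, 4, 6, 7, 8}
Tree: B1–B2, B1–B3, B2–B4, B2–B5, B4–B6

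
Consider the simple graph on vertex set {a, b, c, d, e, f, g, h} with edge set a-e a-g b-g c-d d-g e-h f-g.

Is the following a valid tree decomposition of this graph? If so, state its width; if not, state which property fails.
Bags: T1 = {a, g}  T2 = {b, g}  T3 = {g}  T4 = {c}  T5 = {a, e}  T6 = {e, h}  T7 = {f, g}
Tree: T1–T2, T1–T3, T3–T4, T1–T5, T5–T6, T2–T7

No — vertex d appears in no bag.

A tree decomposition must satisfy three properties: every vertex lies in some bag; for every edge, both endpoints lie together in some bag; and for every vertex, the bags containing it form a connected subtree. Here vertex d appears in no bag, so the decomposition is invalid.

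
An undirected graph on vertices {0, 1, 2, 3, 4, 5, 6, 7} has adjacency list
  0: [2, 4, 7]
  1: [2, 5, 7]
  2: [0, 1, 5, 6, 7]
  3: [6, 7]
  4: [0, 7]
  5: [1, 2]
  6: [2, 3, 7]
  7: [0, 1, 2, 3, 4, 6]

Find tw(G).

2

A width-2 tree decomposition is:
Bags: B1 = {1, 2, 7}  B2 = {1, 2, 5}  B3 = {2, 6, 7}  B4 = {0, 2, 7}  B5 = {3, 6, 7}  B6 = {0, 4, 7}
Tree: B1–B2, B1–B3, B3–B4, B3–B5, B4–B6
Every bag has size at most 3, so the width is 3 − 1 = 2 and tw(G) ≤ 2. Conversely, {1, 2, 5} is a clique of size 3, and the vertices of any clique must share a bag in every tree decomposition; so some bag has ≥ 3 vertices and tw(G) ≥ 2. Hence tw(G) = 2 exactly.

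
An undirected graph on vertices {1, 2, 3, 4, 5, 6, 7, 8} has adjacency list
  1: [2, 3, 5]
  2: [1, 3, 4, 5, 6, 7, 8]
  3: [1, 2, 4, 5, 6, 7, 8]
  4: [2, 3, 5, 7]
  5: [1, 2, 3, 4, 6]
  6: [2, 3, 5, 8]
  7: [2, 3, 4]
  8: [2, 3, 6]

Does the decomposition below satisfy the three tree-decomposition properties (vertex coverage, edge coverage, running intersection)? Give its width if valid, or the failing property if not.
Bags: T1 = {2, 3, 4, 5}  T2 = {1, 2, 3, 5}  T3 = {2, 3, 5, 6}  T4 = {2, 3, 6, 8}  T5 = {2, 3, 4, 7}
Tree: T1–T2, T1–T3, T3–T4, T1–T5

Every vertex of G appears in some bag (union = {1, 2, 3, 4, 5, 6, 7, 8}); every edge is covered by a bag; and for each vertex v the set of bags containing v is connected in the bag tree. The decomposition is therefore valid. The largest bag has 4 vertices, so the width is 3.

Yes; width 3.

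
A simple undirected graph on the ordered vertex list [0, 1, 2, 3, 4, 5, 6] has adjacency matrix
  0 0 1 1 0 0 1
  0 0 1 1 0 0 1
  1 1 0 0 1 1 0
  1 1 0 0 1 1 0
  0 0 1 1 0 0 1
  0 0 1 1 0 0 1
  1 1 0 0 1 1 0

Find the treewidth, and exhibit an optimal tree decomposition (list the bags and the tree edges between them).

Treewidth 3.
One such decomposition:
Bags: B1 = {2, 3, 4, 6}  B2 = {0, 2, 3, 6}  B3 = {1, 2, 3, 6}  B4 = {2, 3, 5, 6}
Tree: B1–B2, B2–B3, B3–B4

Each bag holds 4 vertices, so the decomposition has width 3, which upper-bounds the treewidth. For the lower bound: the 4 vertex sets {4,6}, {0,3}, {2}, {1} are disjoint, each induces a connected subgraph, and every pair is joined by at least one edge of G. Contracting each set to a single vertex therefore yields K_{4} as a minor, and since treewidth is minor-monotone, tw(G) ≥ tw(K_{4}) = 3. Combining the bounds, tw(G) = 3.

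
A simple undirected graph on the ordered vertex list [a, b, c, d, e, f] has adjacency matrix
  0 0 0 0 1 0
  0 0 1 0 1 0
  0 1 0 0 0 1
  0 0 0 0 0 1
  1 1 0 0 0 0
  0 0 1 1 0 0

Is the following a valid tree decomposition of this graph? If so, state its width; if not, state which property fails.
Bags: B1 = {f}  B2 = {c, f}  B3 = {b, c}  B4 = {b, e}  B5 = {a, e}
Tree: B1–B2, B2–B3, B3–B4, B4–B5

A tree decomposition must satisfy three properties: every vertex lies in some bag; for every edge, both endpoints lie together in some bag; and for every vertex, the bags containing it form a connected subtree. Here vertex d appears in no bag, so the decomposition is invalid.

No — vertex d appears in no bag.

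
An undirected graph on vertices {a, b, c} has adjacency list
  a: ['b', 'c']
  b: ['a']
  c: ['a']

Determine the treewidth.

A width-1 tree decomposition is:
Bags: B1 = {a, b}  B2 = {a, c}
Tree: B1–B2
Every bag has size at most 2, so the width is 2 − 1 = 1 and tw(G) ≤ 1. Any graph with an edge has treewidth ≥ 1, and G has the edge a–b. Hence tw(G) = 1 exactly.

1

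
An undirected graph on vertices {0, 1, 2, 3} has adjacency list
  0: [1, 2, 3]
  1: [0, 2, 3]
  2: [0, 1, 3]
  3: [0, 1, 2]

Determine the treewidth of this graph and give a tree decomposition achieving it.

Treewidth 3.
Bags: B1 = {0, 1, 2, 3}
Tree: (single bag)

A single bag containing all 4 vertices is trivially a valid decomposition of width 3. Conversely, {0, 1, 2, 3} is a clique of size 4, and the vertices of any clique must share a bag in every tree decomposition; so some bag has ≥ 4 vertices and tw(G) ≥ 3. Hence tw(G) = 3 exactly.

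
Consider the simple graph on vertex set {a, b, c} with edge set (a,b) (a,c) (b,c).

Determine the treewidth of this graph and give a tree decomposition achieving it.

With just one bag of size 3, the width is 3 − 1 = 2, so tw(G) ≤ 2. For the lower bound, the 3 vertices {a, b, c} are pairwise adjacent, and any tree decomposition puts a clique entirely inside one bag — forcing width ≥ 2. Hence tw(G) = 2 exactly.

Treewidth 2.
Bags: B1 = {a, b, c}
Tree: (single bag)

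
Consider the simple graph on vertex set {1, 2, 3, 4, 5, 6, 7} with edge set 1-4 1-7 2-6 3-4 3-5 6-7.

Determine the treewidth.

A width-1 tree decomposition is:
Bags: B1 = {3, 5}  B2 = {3, 4}  B3 = {1, 4}  B4 = {1, 7}  B5 = {6, 7}  B6 = {2, 6}
Tree: B1–B2, B2–B3, B3–B4, B4–B5, B5–B6
Each bag holds 2 vertices, so the decomposition has width 1, which upper-bounds the treewidth. Since G has at least one edge (e.g. 5–3), it is not an edgeless graph, so tw(G) ≥ 1. The upper and lower bounds meet at 1, so that is the treewidth.

1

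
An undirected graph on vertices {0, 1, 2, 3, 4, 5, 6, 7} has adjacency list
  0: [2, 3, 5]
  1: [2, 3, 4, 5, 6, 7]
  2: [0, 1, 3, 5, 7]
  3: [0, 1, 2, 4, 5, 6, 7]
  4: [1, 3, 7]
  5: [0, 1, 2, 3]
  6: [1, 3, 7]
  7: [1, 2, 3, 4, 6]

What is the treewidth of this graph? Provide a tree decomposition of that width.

Treewidth 3.
One such decomposition:
Bags: B1 = {1, 3, 6, 7}  B2 = {1, 2, 3, 7}  B3 = {1, 2, 3, 5}  B4 = {1, 3, 4, 7}  B5 = {0, 2, 3, 5}
Tree: B1–B2, B2–B3, B1–B4, B3–B5

Each bag holds 4 vertices, so the decomposition has width 3, which upper-bounds the treewidth. For the lower bound, the 4 vertices {0, 2, 3, 5} are pairwise adjacent, and any tree decomposition puts a clique entirely inside one bag — forcing width ≥ 3. Hence tw(G) = 3 exactly.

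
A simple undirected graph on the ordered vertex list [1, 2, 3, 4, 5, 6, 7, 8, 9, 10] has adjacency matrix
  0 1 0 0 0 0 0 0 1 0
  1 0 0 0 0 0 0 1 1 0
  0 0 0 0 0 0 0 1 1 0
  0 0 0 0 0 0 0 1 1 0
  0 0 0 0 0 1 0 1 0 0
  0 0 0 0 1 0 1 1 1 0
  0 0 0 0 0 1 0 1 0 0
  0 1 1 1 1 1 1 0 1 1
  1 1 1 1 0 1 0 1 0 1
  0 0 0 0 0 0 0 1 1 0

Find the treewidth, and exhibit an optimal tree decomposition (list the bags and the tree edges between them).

Treewidth 2.
Bags: B1 = {6, 8, 9}  B2 = {2, 8, 9}  B3 = {3, 8, 9}  B4 = {5, 6, 8}  B5 = {8, 9, 10}  B6 = {6, 7, 8}  B7 = {1, 2, 9}  B8 = {4, 8, 9}
Tree: B1–B2, B1–B3, B1–B4, B1–B5, B4–B6, B2–B7, B5–B8

The largest bag has 3 vertices, giving width 2; this decomposition certifies tw(G) ≤ 2. Conversely, {2, 8, 9} is a clique of size 3, and the vertices of any clique must share a bag in every tree decomposition; so some bag has ≥ 3 vertices and tw(G) ≥ 2. The upper and lower bounds meet at 2, so that is the treewidth.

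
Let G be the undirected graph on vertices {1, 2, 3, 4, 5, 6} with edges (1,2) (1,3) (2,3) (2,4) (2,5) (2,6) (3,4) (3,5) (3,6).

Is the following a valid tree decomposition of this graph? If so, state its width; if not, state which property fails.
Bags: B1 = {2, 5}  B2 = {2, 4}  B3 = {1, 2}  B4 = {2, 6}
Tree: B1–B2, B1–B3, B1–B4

A tree decomposition must satisfy three properties: every vertex lies in some bag; for every edge, both endpoints lie together in some bag; and for every vertex, the bags containing it form a connected subtree. Here vertex 3 appears in no bag, so the decomposition is invalid.

No — vertex 3 appears in no bag.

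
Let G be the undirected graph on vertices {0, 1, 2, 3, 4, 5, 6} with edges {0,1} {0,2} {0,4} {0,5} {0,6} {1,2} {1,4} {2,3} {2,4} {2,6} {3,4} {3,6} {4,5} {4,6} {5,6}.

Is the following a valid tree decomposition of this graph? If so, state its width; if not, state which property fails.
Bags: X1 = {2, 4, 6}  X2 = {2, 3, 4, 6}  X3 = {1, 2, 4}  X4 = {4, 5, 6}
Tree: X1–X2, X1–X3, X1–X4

A tree decomposition must satisfy three properties: every vertex lies in some bag; for every edge, both endpoints lie together in some bag; and for every vertex, the bags containing it form a connected subtree. Here vertex 0 appears in no bag, so the decomposition is invalid.

No — vertex 0 appears in no bag.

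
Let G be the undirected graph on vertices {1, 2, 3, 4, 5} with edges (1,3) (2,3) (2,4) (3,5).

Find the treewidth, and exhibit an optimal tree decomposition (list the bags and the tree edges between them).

Each bag holds 2 vertices, so the decomposition has width 1, which upper-bounds the treewidth. Since G has at least one edge (e.g. 3–2), it is not an edgeless graph, so tw(G) ≥ 1. Hence tw(G) = 1 exactly.

Treewidth 1.
Bags: B1 = {2, 3}  B2 = {3, 5}  B3 = {2, 4}  B4 = {1, 3}
Tree: B1–B2, B1–B3, B2–B4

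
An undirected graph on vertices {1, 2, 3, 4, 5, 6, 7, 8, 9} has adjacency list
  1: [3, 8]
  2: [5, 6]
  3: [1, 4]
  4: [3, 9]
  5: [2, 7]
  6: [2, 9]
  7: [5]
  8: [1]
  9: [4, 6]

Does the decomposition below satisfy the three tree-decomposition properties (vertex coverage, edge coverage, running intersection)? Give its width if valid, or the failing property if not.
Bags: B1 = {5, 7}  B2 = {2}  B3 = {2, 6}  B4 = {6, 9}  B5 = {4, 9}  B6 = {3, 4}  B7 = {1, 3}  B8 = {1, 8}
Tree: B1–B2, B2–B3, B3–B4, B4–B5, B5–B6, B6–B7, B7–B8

A tree decomposition must satisfy three properties: every vertex lies in some bag; for every edge, both endpoints lie together in some bag; and for every vertex, the bags containing it form a connected subtree. Here edge (5,2) lies in no bag, so the decomposition is invalid.

No — edge (5,2) lies in no bag.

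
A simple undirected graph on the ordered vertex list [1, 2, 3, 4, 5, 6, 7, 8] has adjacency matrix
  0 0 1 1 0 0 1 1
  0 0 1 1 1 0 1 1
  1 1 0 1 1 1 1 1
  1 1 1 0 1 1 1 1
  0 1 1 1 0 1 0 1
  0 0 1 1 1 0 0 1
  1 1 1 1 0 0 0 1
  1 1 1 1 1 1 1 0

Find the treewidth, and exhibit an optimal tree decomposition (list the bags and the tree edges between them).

Every bag has size at most 5, so the width is 5 − 1 = 4 and tw(G) ≤ 4. For the lower bound, the 5 vertices {1, 3, 4, 7, 8} are pairwise adjacent, and any tree decomposition puts a clique entirely inside one bag — forcing width ≥ 4. Combining the bounds, tw(G) = 4.

Treewidth 4.
One optimal decomposition is:
Bags: B1 = {3, 4, 5, 6, 8}  B2 = {2, 3, 4, 5, 8}  B3 = {2, 3, 4, 7, 8}  B4 = {1, 3, 4, 7, 8}
Tree: B1–B2, B2–B3, B3–B4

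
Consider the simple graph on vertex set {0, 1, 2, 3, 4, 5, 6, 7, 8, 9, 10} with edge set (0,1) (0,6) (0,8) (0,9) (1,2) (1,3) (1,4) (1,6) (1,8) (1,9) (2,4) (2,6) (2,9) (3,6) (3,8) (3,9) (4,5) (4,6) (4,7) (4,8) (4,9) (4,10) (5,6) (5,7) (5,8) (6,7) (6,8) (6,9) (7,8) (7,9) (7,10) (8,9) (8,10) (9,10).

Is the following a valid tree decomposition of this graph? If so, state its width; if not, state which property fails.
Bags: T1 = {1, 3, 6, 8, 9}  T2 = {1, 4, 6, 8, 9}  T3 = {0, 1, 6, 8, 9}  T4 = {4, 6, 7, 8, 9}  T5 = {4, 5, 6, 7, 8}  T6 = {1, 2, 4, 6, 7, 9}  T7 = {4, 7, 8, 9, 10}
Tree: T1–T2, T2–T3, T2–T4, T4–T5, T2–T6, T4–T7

No — bags containing vertex 7 are not connected in the tree.

A tree decomposition must satisfy three properties: every vertex lies in some bag; for every edge, both endpoints lie together in some bag; and for every vertex, the bags containing it form a connected subtree. Here bags containing vertex 7 are not connected in the tree, so the decomposition is invalid.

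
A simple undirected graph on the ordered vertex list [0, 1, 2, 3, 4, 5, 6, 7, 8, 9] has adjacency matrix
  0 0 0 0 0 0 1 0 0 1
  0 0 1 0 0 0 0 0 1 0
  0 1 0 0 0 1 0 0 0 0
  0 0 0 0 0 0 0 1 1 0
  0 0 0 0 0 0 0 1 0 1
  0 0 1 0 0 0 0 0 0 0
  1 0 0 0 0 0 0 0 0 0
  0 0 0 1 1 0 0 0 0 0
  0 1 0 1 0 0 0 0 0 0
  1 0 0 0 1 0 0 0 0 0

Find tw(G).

1

A width-1 tree decomposition is:
Bags: B1 = {2, 5}  B2 = {1, 2}  B3 = {1, 8}  B4 = {3, 8}  B5 = {3, 7}  B6 = {4, 7}  B7 = {4, 9}  B8 = {0, 9}  B9 = {0, 6}
Tree: B1–B2, B2–B3, B3–B4, B4–B5, B5–B6, B6–B7, B7–B8, B8–B9
The largest bag has 2 vertices, giving width 1; this decomposition certifies tw(G) ≤ 1. G has an edge, so its treewidth is at least 1. Therefore the treewidth is 1.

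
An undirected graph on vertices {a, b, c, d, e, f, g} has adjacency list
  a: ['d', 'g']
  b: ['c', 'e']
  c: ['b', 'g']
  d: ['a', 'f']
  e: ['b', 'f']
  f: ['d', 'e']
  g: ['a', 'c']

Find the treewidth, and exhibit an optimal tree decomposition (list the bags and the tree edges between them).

Treewidth 2.
Bags: B1 = {b, c, e}  B2 = {c, e, f}  B3 = {c, d, f}  B4 = {a, c, d}  B5 = {a, c, g}
Tree: B1–B2, B2–B3, B3–B4, B4–B5

Each bag holds 3 vertices, so the decomposition has width 2, which upper-bounds the treewidth. For the lower bound, G contains the cycle c–b–e–f–d–a–g–c, so G is not a forest; only forests have treewidth ≤ 1, hence tw(G) ≥ 2. The upper and lower bounds meet at 2, so that is the treewidth.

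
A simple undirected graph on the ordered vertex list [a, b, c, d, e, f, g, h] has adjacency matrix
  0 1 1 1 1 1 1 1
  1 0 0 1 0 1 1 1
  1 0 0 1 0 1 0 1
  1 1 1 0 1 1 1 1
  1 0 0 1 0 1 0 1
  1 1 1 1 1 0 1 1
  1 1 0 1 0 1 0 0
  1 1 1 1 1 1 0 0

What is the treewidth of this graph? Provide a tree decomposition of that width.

Treewidth 4.
One optimal decomposition is:
Bags: B1 = {a, c, d, f, h}  B2 = {a, b, d, f, h}  B3 = {a, b, d, f, g}  B4 = {a, d, e, f, h}
Tree: B1–B2, B2–B3, B1–B4

Each bag holds 5 vertices, so the decomposition has width 4, which upper-bounds the treewidth. For the lower bound, the 5 vertices {a, b, d, f, g} are pairwise adjacent, and any tree decomposition puts a clique entirely inside one bag — forcing width ≥ 4. Combining the bounds, tw(G) = 4.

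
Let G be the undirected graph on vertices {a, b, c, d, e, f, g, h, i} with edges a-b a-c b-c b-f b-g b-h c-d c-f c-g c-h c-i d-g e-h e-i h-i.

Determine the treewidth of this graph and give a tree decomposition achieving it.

Each bag holds 3 vertices, so the decomposition has width 2, which upper-bounds the treewidth. For the lower bound, the 3 vertices {e, h, i} are pairwise adjacent, and any tree decomposition puts a clique entirely inside one bag — forcing width ≥ 2. Therefore the treewidth is 2.

Treewidth 2.
One optimal decomposition is:
Bags: B1 = {b, c, h}  B2 = {b, c, f}  B3 = {b, c, g}  B4 = {c, h, i}  B5 = {e, h, i}  B6 = {c, d, g}  B7 = {a, b, c}
Tree: B1–B2, B2–B3, B1–B4, B4–B5, B3–B6, B1–B7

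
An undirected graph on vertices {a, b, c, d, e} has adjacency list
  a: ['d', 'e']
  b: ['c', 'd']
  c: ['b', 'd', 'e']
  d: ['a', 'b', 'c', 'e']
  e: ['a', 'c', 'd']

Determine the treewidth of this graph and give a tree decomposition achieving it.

The largest bag has 3 vertices, giving width 2; this decomposition certifies tw(G) ≤ 2. On the other hand G contains the 3-clique {c, d, e}. A clique must lie in a single bag of any decomposition, so no decomposition can have width below 2. The upper and lower bounds meet at 2, so that is the treewidth.

Treewidth 2.
Bags: B1 = {c, d, e}  B2 = {a, d, e}  B3 = {b, c, d}
Tree: B1–B2, B1–B3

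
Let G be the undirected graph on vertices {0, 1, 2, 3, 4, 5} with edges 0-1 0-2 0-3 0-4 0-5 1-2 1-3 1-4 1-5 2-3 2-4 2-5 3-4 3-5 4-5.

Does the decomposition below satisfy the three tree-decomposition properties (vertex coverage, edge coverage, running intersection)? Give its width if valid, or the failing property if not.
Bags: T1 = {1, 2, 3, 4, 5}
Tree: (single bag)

A tree decomposition must satisfy three properties: every vertex lies in some bag; for every edge, both endpoints lie together in some bag; and for every vertex, the bags containing it form a connected subtree. Here vertex 0 appears in no bag, so the decomposition is invalid.

No — vertex 0 appears in no bag.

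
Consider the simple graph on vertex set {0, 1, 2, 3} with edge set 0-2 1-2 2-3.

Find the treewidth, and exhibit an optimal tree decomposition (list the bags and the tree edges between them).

Treewidth 1.
Bags: B1 = {1, 2}  B2 = {2, 3}  B3 = {0, 2}
Tree: B1–B2, B1–B3

Each bag holds 2 vertices, so the decomposition has width 1, which upper-bounds the treewidth. Since G has at least one edge (e.g. 1–2), it is not an edgeless graph, so tw(G) ≥ 1. Combining the bounds, tw(G) = 1.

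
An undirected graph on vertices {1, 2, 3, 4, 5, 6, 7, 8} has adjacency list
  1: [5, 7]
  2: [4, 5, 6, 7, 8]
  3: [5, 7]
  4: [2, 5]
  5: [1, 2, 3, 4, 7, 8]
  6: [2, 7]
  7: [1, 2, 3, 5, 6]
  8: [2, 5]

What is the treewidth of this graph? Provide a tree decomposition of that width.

Every bag has size at most 3, so the width is 3 − 1 = 2 and tw(G) ≤ 2. On the other hand G contains the 3-clique {1, 5, 7}. A clique must lie in a single bag of any decomposition, so no decomposition can have width below 2. Hence tw(G) = 2 exactly.

Treewidth 2.
One such decomposition:
Bags: B1 = {2, 5, 7}  B2 = {1, 5, 7}  B3 = {2, 5, 8}  B4 = {2, 4, 5}  B5 = {3, 5, 7}  B6 = {2, 6, 7}
Tree: B1–B2, B1–B3, B3–B4, B1–B5, B1–B6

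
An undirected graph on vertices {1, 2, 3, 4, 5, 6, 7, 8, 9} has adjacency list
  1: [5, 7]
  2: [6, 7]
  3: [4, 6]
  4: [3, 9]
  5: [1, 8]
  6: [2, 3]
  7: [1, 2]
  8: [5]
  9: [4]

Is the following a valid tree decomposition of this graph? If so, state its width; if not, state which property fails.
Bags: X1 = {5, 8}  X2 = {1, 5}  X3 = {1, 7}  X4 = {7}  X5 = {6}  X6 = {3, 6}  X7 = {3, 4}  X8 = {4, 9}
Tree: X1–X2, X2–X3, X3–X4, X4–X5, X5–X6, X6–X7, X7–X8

A tree decomposition must satisfy three properties: every vertex lies in some bag; for every edge, both endpoints lie together in some bag; and for every vertex, the bags containing it form a connected subtree. Here vertex 2 appears in no bag, so the decomposition is invalid.

No — vertex 2 appears in no bag.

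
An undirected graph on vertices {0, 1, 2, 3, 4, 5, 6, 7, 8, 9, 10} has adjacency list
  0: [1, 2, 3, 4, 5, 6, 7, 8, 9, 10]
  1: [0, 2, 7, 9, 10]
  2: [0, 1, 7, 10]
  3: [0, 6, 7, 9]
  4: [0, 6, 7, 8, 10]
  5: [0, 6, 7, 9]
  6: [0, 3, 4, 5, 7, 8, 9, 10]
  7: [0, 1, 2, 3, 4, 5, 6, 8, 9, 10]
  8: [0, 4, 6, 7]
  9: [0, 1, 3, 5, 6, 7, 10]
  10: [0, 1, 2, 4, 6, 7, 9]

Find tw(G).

A width-4 tree decomposition is:
Bags: B1 = {0, 5, 6, 7, 9}  B2 = {0, 6, 7, 9, 10}  B3 = {0, 3, 6, 7, 9}  B4 = {0, 4, 6, 7, 10}  B5 = {0, 4, 6, 7, 8}  B6 = {0, 1, 7, 9, 10}  B7 = {0, 1, 2, 7, 10}
Tree: B1–B2, B2–B3, B2–B4, B4–B5, B2–B6, B6–B7
Each bag holds 5 vertices, so the decomposition has width 4, which upper-bounds the treewidth. On the other hand G contains the 5-clique {0, 1, 7, 9, 10}. A clique must lie in a single bag of any decomposition, so no decomposition can have width below 4. Hence tw(G) = 4 exactly.

4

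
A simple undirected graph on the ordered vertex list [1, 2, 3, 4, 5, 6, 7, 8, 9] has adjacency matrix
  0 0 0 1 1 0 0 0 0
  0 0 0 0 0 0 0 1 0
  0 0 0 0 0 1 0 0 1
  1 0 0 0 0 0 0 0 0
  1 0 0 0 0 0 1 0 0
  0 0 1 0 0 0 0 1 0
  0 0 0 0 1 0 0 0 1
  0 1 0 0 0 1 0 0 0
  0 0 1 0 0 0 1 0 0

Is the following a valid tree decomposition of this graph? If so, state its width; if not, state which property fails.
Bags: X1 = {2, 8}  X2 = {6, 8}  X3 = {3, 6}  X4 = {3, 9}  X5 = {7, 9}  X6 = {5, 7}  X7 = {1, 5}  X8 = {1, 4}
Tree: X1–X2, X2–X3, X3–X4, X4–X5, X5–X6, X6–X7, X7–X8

Yes; width 1.

Every vertex of G appears in some bag (union = {1, 2, 3, 4, 5, 6, 7, 8, 9}); every edge is covered by a bag; and for each vertex v the set of bags containing v is connected in the bag tree. The decomposition is therefore valid. The largest bag has 2 vertices, so the width is 1.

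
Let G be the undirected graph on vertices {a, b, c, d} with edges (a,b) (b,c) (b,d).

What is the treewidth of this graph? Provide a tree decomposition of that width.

Treewidth 1.
Bags: B1 = {a, b}  B2 = {b, c}  B3 = {b, d}
Tree: B1–B2, B1–B3

Every bag has size at most 2, so the width is 2 − 1 = 1 and tw(G) ≤ 1. G has an edge, so its treewidth is at least 1. Combining the bounds, tw(G) = 1.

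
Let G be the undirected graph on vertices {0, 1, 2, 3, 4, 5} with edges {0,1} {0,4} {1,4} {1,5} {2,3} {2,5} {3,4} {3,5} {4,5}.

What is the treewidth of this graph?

A width-2 tree decomposition is:
Bags: B1 = {1, 4, 5}  B2 = {3, 4, 5}  B3 = {0, 1, 4}  B4 = {2, 3, 5}
Tree: B1–B2, B1–B3, B2–B4
The largest bag has 3 vertices, giving width 2; this decomposition certifies tw(G) ≤ 2. Conversely, {2, 3, 5} is a clique of size 3, and the vertices of any clique must share a bag in every tree decomposition; so some bag has ≥ 3 vertices and tw(G) ≥ 2. The upper and lower bounds meet at 2, so that is the treewidth.

2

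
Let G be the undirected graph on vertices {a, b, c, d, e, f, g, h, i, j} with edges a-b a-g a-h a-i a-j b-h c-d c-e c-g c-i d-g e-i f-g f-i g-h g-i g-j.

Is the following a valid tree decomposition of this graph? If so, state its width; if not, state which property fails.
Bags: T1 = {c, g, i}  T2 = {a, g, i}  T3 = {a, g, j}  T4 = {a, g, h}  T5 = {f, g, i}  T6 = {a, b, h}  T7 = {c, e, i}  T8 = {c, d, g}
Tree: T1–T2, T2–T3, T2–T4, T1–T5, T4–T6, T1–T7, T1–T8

Yes; width 2.

Checking the three conditions: (i) the bags cover all of {a, b, c, d, e, f, g, h, i, j}; (ii) for each edge, some bag contains both endpoints; (iii) the bags containing any fixed vertex form a subtree. All hold, so the decomposition is valid with width 3 − 1 = 2.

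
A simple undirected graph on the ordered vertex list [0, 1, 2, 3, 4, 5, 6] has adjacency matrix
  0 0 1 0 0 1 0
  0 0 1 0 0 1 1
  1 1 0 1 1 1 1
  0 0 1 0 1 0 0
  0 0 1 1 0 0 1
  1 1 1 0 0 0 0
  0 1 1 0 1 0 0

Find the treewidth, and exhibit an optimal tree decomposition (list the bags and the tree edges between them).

Treewidth 2.
One optimal decomposition is:
Bags: B1 = {0, 2, 5}  B2 = {1, 2, 5}  B3 = {1, 2, 6}  B4 = {2, 4, 6}  B5 = {2, 3, 4}
Tree: B1–B2, B2–B3, B3–B4, B4–B5

Every bag has size at most 3, so the width is 3 − 1 = 2 and tw(G) ≤ 2. For the lower bound, the 3 vertices {0, 2, 5} are pairwise adjacent, and any tree decomposition puts a clique entirely inside one bag — forcing width ≥ 2. Combining the bounds, tw(G) = 2.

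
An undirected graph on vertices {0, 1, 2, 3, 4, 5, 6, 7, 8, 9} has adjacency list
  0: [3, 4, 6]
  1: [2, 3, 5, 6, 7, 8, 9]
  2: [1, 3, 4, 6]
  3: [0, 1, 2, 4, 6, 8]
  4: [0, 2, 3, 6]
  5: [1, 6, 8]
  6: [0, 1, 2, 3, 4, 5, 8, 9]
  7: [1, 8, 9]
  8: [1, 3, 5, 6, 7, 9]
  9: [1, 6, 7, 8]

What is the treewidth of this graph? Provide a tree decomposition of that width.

The largest bag has 4 vertices, giving width 3; this decomposition certifies tw(G) ≤ 3. For the lower bound, the 4 vertices {0, 3, 4, 6} are pairwise adjacent, and any tree decomposition puts a clique entirely inside one bag — forcing width ≥ 3. Hence tw(G) = 3 exactly.

Treewidth 3.
One such decomposition:
Bags: B1 = {1, 3, 6, 8}  B2 = {1, 5, 6, 8}  B3 = {1, 2, 3, 6}  B4 = {1, 6, 8, 9}  B5 = {2, 3, 4, 6}  B6 = {0, 3, 4, 6}  B7 = {1, 7, 8, 9}
Tree: B1–B2, B1–B3, B1–B4, B3–B5, B5–B6, B4–B7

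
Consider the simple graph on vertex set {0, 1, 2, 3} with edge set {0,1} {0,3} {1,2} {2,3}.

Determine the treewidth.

A width-2 tree decomposition is:
Bags: B1 = {1, 2, 3}  B2 = {0, 1, 3}
Tree: B1–B2
Each bag holds 3 vertices, so the decomposition has width 2, which upper-bounds the treewidth. For the lower bound, G contains the cycle 3–2–1–0–3, so G is not a forest; only forests have treewidth ≤ 1, hence tw(G) ≥ 2. Combining the bounds, tw(G) = 2.

2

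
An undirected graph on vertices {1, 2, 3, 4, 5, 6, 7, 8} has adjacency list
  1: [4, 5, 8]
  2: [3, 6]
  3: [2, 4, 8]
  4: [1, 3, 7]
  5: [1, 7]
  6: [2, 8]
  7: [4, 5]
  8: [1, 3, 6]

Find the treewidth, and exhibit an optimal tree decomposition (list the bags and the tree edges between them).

Each bag holds 3 vertices, so the decomposition has width 2, which upper-bounds the treewidth. The edges 5–7–4–1–5 form a cycle, so G is not a tree and its treewidth is at least 2. The upper and lower bounds meet at 2, so that is the treewidth.

Treewidth 2.
Bags: B1 = {1, 5, 7}  B2 = {1, 4, 7}  B3 = {1, 4, 8}  B4 = {3, 4, 8}  B5 = {3, 6, 8}  B6 = {2, 3, 6}
Tree: B1–B2, B2–B3, B3–B4, B4–B5, B5–B6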